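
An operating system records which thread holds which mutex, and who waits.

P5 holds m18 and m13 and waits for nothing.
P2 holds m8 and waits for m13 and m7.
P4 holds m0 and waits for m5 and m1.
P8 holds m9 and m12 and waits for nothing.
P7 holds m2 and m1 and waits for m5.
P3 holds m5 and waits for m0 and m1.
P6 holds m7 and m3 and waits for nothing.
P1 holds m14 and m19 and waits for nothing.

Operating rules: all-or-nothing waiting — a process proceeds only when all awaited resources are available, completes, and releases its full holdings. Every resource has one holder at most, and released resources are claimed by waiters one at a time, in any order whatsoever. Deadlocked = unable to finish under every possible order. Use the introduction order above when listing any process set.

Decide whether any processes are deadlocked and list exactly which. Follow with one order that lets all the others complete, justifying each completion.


Deadlocked: P4, P7 and P3.
Key observation: the wait chain closes on itself along P4 -> P7 -> P3 -> P4; no other process is dragged down with it.
A valid finishing order for the others: P5, P8, P6, P1, P2.
Check, step by step:
  run P5 (it waits on nothing); releases m18 and m13
  run P8 (it waits on nothing); releases m9 and m12
  run P6 (it waits on nothing); releases m7 and m3
  run P1 (it waits on nothing); releases m14 and m19
  P2: everything it awaited (m13 and m7) is free; runs, freeing m8


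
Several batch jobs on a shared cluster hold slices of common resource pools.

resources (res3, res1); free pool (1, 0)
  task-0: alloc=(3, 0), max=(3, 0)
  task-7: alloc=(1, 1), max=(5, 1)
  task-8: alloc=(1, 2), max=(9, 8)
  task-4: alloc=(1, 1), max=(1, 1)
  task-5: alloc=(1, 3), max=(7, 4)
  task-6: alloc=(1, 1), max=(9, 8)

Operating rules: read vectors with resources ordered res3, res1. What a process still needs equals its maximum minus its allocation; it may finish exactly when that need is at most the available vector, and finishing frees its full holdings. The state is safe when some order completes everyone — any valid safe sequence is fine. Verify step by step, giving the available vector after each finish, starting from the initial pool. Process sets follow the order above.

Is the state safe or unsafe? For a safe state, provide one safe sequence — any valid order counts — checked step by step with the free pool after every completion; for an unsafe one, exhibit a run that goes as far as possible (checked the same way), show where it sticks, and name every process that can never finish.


UNSAFE — no complete ordering exists.
Key observation: task-0, task-7, task-4, task-5 can finish, but then (7, 5) is all there is, and the blocked group's res3 demands exceed it.
The run task-0, task-7, task-4, task-5 cannot be extended any further. Step-by-step check:
  pool = (1, 0)
  task-0: need (0, 0) fits (1, 0); releases (3, 0), pool now (4, 0)
  task-7: need (4, 0) fits (4, 0); releases (1, 1), pool now (5, 1)
  task-4: need (0, 0) fits (5, 1); releases (1, 1), pool now (6, 2)
  task-5: need (6, 1) fits (6, 2); releases (1, 3), pool now (7, 5)
  blocked: task-8 wants (8, 6), pool (7, 5) — not enough res3 and res1
  blocked: task-6 wants (8, 7), pool (7, 5) — not enough res3 and res1
Processes that can never finish: task-8 and task-6.


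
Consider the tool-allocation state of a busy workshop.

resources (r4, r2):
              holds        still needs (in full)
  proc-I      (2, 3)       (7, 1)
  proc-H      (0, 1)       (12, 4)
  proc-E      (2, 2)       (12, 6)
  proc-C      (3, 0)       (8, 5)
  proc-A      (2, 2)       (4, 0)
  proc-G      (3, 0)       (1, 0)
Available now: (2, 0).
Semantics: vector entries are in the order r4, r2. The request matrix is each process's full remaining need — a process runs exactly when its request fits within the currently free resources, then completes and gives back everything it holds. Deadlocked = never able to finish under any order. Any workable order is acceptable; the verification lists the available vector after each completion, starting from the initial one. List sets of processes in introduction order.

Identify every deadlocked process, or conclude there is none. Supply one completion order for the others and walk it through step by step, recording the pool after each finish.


Nothing here is deadlocked.
Key observation: proc-G leads a chain of completions in which each release enables another process.
The rest can finish in the order proc-G, proc-A, proc-I, proc-C, proc-H, proc-E. Walking it through:
  pool = (2, 0)
  proc-G needs (1, 0) <= (2, 0) -> finishes; pool += (3, 0) = (5, 0)
  proc-A needs (4, 0) <= (5, 0) -> finishes; pool += (2, 2) = (7, 2)
  proc-I needs (7, 1) <= (7, 2) -> finishes; pool += (2, 3) = (9, 5)
  proc-C needs (8, 5) <= (9, 5) -> finishes; pool += (3, 0) = (12, 5)
  proc-H needs (12, 4) <= (12, 5) -> finishes; pool += (0, 1) = (12, 6)
  proc-E needs (12, 6) <= (12, 6) -> finishes; pool += (2, 2) = (14, 8)


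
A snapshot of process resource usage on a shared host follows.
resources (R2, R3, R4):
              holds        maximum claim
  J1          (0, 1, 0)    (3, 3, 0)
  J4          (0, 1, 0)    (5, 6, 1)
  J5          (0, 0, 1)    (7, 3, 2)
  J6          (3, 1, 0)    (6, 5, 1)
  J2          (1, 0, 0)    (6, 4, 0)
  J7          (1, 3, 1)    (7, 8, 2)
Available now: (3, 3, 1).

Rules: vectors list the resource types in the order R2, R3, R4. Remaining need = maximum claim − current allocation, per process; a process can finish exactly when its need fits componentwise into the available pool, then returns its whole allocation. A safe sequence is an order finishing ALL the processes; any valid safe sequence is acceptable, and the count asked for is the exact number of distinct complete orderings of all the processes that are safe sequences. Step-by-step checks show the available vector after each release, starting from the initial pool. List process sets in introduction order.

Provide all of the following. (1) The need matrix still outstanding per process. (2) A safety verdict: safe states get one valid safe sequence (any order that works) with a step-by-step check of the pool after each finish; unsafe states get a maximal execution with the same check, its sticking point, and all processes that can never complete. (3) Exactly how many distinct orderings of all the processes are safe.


(1) Need matrix, components ordered R2, R3, R4:
  J1: (3, 2, 0)
  J4: (5, 5, 1)
  J5: (7, 3, 1)
  J6: (3, 4, 1)
  J2: (5, 4, 0)
  J7: (6, 5, 1)
(2) SAFE — a valid safe sequence is J1, J6, J4, J7, J2, J5.
Key observation: J1 is the earliest step where a requested resource binds exactly: need (3, 2, 0), pool (3, 3, 1) at its turn.
Verifying each step:
  pool = (3, 3, 1)
  J1 needs (3, 2, 0) <= (3, 3, 1) -> finishes; pool += (0, 1, 0) = (3, 4, 1)
  J6 needs (3, 4, 1) <= (3, 4, 1) -> finishes; pool += (3, 1, 0) = (6, 5, 1)
  J4 needs (5, 5, 1) <= (6, 5, 1) -> finishes; pool += (0, 1, 0) = (6, 6, 1)
  J7 needs (6, 5, 1) <= (6, 6, 1) -> finishes; pool += (1, 3, 1) = (7, 9, 2)
  J2 needs (5, 4, 0) <= (7, 9, 2) -> finishes; pool += (1, 0, 0) = (8, 9, 2)
  J5 needs (7, 3, 1) <= (8, 9, 2) -> finishes; pool += (0, 0, 1) = (8, 9, 3)
(3) Exactly 16 of the possible complete orderings are safe sequences.


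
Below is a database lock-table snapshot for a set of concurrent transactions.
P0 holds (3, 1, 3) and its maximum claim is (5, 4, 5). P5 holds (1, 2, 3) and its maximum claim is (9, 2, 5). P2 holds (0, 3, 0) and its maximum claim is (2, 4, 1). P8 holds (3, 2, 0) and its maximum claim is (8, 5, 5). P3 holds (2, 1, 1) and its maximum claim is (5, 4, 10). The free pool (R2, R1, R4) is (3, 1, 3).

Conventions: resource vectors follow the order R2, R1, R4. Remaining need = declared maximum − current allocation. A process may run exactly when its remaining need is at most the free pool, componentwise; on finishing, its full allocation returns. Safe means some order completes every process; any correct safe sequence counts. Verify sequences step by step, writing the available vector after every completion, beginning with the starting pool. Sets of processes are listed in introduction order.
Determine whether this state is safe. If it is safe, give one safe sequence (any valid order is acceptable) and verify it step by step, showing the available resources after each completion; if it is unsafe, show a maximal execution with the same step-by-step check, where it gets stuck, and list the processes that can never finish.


SAFE — a valid safe sequence is P2, P0, P8, P5, P3.
Key observation: P2 is the earliest step where a requested resource binds exactly: need (2, 1, 1), pool (3, 1, 3) at its turn.
Check, step by step:
  pool = (3, 1, 3)
  P2 needs (2, 1, 1) <= (3, 1, 3) -> finishes; pool += (0, 3, 0) = (3, 4, 3)
  P0 needs (2, 3, 2) <= (3, 4, 3) -> finishes; pool += (3, 1, 3) = (6, 5, 6)
  P8 needs (5, 3, 5) <= (6, 5, 6) -> finishes; pool += (3, 2, 0) = (9, 7, 6)
  P5 needs (8, 0, 2) <= (9, 7, 6) -> finishes; pool += (1, 2, 3) = (10, 9, 9)
  P3 needs (3, 3, 9) <= (10, 9, 9) -> finishes; pool += (2, 1, 1) = (12, 10, 10)


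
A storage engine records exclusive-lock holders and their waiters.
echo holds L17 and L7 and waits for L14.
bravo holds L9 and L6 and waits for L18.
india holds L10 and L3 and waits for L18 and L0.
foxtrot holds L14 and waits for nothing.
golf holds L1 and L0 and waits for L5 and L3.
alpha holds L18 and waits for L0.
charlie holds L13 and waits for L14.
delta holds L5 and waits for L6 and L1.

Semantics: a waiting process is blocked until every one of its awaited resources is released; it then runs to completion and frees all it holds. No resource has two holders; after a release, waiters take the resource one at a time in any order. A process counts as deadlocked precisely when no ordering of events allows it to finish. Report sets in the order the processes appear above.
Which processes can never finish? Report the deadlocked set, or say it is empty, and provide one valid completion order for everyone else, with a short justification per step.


The deadlocked set is bravo, india, golf, alpha and delta.
Key observation: nobody on the ring golf -> india -> golf can start until another member finishes, which never happens; bravo, alpha and delta are caught in further circular waits.
The rest can finish in the order foxtrot, charlie, echo.
Step-by-step check:
  foxtrot waits on nothing -> runs at once and releases L14
  charlie: everything it awaited (L14) is free; runs, freeing L13
  echo: everything it awaited (L14) is free; runs, freeing L17 and L7


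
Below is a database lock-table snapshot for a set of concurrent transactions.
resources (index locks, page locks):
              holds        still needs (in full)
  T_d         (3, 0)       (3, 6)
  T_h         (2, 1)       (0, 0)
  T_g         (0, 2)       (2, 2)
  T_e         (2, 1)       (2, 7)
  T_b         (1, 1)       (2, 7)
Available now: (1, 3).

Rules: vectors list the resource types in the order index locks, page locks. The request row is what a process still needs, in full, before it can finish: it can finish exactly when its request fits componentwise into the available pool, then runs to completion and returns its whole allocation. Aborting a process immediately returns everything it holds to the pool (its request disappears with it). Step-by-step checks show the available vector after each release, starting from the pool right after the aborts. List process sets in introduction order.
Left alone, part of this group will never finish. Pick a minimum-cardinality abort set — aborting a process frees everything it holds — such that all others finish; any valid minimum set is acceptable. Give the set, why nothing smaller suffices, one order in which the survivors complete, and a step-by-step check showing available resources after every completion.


Minimum abort set: T_e.
Key observation: the returned (2, 1) from T_e is what brings T_b — unrunnable before, under any order — into play at step 4.
Why nothing smaller works: aborting no one leaves the state deadlocked as given.
Survivors finish in the order: T_g, T_d, T_h, T_b. Verifying each step (pool after the aborts first):
  pool = (3, 4)
  T_g needs (2, 2) <= (3, 4) -> finishes; pool += (0, 2) = (3, 6)
  T_d needs (3, 6) <= (3, 6) -> finishes; pool += (3, 0) = (6, 6)
  T_h needs (0, 0) <= (6, 6) -> finishes; pool += (2, 1) = (8, 7)
  T_b needs (2, 7) <= (8, 7) -> finishes; pool += (1, 1) = (9, 8)


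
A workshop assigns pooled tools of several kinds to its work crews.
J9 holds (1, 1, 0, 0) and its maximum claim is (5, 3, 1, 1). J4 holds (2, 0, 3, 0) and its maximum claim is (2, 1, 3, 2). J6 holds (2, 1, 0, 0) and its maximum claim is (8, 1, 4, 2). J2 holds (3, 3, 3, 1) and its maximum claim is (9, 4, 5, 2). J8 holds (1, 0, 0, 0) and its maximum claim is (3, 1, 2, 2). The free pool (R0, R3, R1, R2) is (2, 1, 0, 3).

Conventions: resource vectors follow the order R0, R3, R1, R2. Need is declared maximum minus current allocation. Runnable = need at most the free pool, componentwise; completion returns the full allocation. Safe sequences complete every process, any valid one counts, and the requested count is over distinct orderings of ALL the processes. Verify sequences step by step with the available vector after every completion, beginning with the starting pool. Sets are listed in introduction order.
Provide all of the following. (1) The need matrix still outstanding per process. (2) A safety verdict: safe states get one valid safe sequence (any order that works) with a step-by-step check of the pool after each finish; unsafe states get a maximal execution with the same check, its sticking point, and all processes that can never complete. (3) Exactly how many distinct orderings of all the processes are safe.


(1) Remaining need (order R0, R3, R1, R2):
  J9: (4, 2, 1, 1)
  J4: (0, 1, 0, 2)
  J6: (6, 0, 4, 2)
  J2: (6, 1, 2, 1)
  J8: (2, 1, 2, 2)
(2) UNSAFE.
Key observation: after J4, J8 the pool peaks at (5, 1, 3, 3), and each blocked process is short somewhere: J9 on R3; J6 on R0, R1; J2 on R0.
The run J4, J8 cannot be extended any further. Step-by-step check:
  pool = (2, 1, 0, 3)
  run J4 (needs (0, 1, 0, 2), free (2, 1, 0, 3)); after release of (2, 0, 3, 0) the pool is (4, 1, 3, 3)
  run J8 (needs (2, 1, 2, 2), free (4, 1, 3, 3)); after release of (1, 0, 0, 0) the pool is (5, 1, 3, 3)
  J9 cannot run: need (4, 2, 1, 1) vs free (5, 1, 3, 3) (insufficient R3)
  J6 cannot run: need (6, 0, 4, 2) vs free (5, 1, 3, 3) (insufficient R0 and R1)
  J2 cannot run: need (6, 1, 2, 1) vs free (5, 1, 3, 3) (insufficient R0)
Processes that can never finish: J9, J6 and J2.
(3) Precisely 0 of the possible complete orderings are safe sequences.


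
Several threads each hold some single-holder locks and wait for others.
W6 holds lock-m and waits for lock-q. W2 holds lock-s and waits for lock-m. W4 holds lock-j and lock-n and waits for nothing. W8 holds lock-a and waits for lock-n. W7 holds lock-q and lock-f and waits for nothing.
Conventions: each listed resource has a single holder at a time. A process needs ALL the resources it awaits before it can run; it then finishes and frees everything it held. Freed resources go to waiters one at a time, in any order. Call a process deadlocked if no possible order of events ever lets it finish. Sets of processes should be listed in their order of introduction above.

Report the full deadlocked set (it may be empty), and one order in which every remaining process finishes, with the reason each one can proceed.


Nothing here is deadlocked.
Key observation: all waits point, directly or indirectly, at processes that can finish, so nothing is permanently blocked.
One completion order for the rest: W7, W6, W4, W2, W8.
Verifying each step:
  run W7 (it waits on nothing); releases lock-q and lock-f
  W6 waits on lock-q — all released -> runs and releases lock-m
  run W4 (it waits on nothing); releases lock-j and lock-n
  W2 waits on lock-m — all released -> runs and releases lock-s
  W8 waits on lock-n — all released -> runs and releases lock-a


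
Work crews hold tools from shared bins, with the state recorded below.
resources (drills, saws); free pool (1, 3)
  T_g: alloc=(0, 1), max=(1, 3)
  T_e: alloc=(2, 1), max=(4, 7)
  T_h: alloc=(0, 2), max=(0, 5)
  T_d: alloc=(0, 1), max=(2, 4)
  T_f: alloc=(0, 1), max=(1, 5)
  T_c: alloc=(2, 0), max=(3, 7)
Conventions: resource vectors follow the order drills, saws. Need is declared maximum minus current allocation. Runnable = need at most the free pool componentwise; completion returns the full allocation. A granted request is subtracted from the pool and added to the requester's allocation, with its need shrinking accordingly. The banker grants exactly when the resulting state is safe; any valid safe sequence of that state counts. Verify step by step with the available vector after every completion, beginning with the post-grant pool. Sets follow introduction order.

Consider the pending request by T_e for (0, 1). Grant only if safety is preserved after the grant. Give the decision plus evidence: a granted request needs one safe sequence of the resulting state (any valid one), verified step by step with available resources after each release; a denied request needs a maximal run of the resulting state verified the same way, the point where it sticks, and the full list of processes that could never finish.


DENY: after the grant no complete ordering would exist.
Key observation: after T_g, T_h, T_f the pool peaks at (1, 6), and each blocked process is short somewhere: T_e on drills; T_d on drills; T_c on saws.
On the post-grant state, T_g, T_h, T_f is a maximal run — nothing extends it. Walking it through:
  pool = (1, 2)
  run T_g (needs (1, 2), free (1, 2)); after release of (0, 1) the pool is (1, 3)
  run T_h (needs (0, 3), free (1, 3)); after release of (0, 2) the pool is (1, 5)
  run T_f (needs (1, 4), free (1, 5)); after release of (0, 1) the pool is (1, 6)
  T_e cannot run: need (2, 5) vs free (1, 6) (insufficient drills)
  T_d cannot run: need (2, 3) vs free (1, 6) (insufficient drills)
  T_c cannot run: need (1, 7) vs free (1, 6) (insufficient saws)
Post-grant, the permanently blocked set is T_e, T_d and T_c.


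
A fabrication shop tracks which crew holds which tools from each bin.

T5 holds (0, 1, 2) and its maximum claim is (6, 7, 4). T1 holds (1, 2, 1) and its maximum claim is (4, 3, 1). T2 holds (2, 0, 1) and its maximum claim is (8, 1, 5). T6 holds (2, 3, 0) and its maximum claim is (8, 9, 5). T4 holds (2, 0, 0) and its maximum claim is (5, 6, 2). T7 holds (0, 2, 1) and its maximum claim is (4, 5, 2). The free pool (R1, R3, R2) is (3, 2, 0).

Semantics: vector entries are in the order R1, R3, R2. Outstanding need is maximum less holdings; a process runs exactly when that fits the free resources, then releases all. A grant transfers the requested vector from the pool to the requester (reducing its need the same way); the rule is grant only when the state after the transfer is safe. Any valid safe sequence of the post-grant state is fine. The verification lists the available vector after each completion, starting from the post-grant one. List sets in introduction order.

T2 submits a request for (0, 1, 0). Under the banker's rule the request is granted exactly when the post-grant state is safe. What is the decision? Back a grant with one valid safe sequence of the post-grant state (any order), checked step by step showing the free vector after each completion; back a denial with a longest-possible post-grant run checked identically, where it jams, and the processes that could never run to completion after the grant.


DENY: after the grant no complete ordering would exist.
Key observation: after T1, T7 the pool peaks at (4, 5, 2), and each blocked process is short somewhere: T5 on R1, R3; T2 on R1, R2; T6 on R1, R3, R2; T4 on R3.
After a pretend grant, a maximal execution: T1, T7 — then nothing else fits. Check, step by step:
  pool = (3, 1, 0)
  run T1 (needs (3, 1, 0), free (3, 1, 0)); after release of (1, 2, 1) the pool is (4, 3, 1)
  run T7 (needs (4, 3, 1), free (4, 3, 1)); after release of (0, 2, 1) the pool is (4, 5, 2)
  blocked: T5 wants (6, 6, 2), pool (4, 5, 2) — not enough R1 and R3
  blocked: T2 wants (6, 0, 4), pool (4, 5, 2) — not enough R1 and R2
  blocked: T6 wants (6, 6, 5), pool (4, 5, 2) — not enough R1, R3 and R2
  blocked: T4 wants (3, 6, 2), pool (4, 5, 2) — not enough R3
Had the request been granted, T5, T2, T6 and T4 could never finish.


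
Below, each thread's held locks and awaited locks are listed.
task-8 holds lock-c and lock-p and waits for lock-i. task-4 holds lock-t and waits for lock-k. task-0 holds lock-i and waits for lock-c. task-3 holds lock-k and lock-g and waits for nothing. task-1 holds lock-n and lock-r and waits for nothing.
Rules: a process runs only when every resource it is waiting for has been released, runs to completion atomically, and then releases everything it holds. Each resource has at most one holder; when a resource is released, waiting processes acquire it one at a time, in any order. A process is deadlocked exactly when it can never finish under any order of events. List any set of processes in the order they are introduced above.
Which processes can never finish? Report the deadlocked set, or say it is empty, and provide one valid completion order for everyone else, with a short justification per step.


Deadlocked set: task-8 and task-0.
Key observation: the loop task-8 -> task-0 -> task-8 blocks itself forever; no other process is dragged down with it.
The rest can finish in the order task-3, task-4, task-1.
Walking it through:
  task-3 waits on nothing -> runs at once and releases lock-k and lock-g
  task-4: everything it awaited (lock-k) is free; runs, freeing lock-t
  task-1 waits on nothing -> runs at once and releases lock-n and lock-r


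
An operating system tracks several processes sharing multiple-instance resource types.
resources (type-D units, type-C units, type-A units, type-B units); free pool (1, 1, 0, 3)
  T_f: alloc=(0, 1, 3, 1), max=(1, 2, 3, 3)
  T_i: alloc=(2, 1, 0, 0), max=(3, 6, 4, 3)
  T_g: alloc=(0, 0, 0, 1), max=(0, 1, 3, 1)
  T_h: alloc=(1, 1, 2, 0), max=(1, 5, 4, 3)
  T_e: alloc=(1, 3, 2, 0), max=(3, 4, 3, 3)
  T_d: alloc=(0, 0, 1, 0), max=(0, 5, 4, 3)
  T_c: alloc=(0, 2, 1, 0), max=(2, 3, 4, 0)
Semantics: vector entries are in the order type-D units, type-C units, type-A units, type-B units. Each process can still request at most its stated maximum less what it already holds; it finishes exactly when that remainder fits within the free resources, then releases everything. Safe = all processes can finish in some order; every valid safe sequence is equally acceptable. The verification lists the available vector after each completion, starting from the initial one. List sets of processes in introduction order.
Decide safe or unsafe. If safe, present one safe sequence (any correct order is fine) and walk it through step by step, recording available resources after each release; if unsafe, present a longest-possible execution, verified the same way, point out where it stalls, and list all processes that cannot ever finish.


UNSAFE.
Key observation: after T_f, T_g the pool peaks at (1, 2, 3, 5), and each blocked process is short somewhere: T_i on type-C units, type-A units; T_h on type-C units; T_e on type-D units; T_d on type-C units; T_c on type-D units.
The run T_f, T_g cannot be extended any further. Check, step by step:
  pool = (1, 1, 0, 3)
  T_f: need (1, 1, 0, 2) fits (1, 1, 0, 3); releases (0, 1, 3, 1), pool now (1, 2, 3, 4)
  T_g: need (0, 1, 3, 0) fits (1, 2, 3, 4); releases (0, 0, 0, 1), pool now (1, 2, 3, 5)
  T_i cannot run: need (1, 5, 4, 3) vs free (1, 2, 3, 5) (insufficient type-C units and type-A units)
  T_h cannot run: need (0, 4, 2, 3) vs free (1, 2, 3, 5) (insufficient type-C units)
  T_e cannot run: need (2, 1, 1, 3) vs free (1, 2, 3, 5) (insufficient type-D units)
  T_d cannot run: need (0, 5, 3, 3) vs free (1, 2, 3, 5) (insufficient type-C units)
  T_c cannot run: need (2, 1, 3, 0) vs free (1, 2, 3, 5) (insufficient type-D units)
Processes that can never finish: T_i, T_h, T_e, T_d and T_c.


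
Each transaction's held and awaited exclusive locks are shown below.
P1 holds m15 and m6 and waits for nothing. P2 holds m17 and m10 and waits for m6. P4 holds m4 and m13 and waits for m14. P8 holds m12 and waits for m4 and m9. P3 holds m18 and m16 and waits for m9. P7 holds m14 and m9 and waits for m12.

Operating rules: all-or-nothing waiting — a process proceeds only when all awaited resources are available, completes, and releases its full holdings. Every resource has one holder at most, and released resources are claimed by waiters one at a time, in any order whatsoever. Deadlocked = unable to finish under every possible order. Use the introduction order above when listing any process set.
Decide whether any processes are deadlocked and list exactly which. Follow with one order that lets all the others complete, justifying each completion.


The deadlocked set is P4, P8, P3 and P7.
Key observation: along P4 -> P7 -> P8 -> P4, each member waits on what the next one holds — a deadlock; P3 waits into the deadlock from upstream.
A valid finishing order for the others: P1, P2.
Verifying each step:
  P1 waits on nothing -> runs at once and releases m15 and m6
  P2 waits on m6 — all released -> runs and releases m17 and m10


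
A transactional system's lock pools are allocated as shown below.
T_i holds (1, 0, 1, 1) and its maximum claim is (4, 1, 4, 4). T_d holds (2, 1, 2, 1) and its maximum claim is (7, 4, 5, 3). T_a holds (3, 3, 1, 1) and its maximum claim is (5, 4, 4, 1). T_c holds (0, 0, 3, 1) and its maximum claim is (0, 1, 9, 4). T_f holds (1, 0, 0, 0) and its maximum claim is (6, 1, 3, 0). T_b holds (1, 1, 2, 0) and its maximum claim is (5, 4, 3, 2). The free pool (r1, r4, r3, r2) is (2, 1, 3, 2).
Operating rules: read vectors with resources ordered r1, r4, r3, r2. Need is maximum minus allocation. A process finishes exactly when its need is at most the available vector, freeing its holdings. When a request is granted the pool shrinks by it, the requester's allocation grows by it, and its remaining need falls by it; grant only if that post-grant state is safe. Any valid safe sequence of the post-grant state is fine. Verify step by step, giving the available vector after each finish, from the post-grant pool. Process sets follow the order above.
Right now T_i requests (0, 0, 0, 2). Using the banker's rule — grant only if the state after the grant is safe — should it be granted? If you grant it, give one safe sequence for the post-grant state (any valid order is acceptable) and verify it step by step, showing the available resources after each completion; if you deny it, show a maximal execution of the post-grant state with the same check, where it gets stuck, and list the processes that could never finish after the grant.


GRANT — the state after the grant stays safe, e.g. via T_a, T_i, T_f, T_b, T_d, T_c.
Key observation: with (2, 1, 3, 0) left after the transfer, T_a can run at once — the state stays safe.
Verifying the post-grant state step by step:
  pool = (2, 1, 3, 0)
  T_a: need (2, 1, 3, 0) fits (2, 1, 3, 0); releases (3, 3, 1, 1), pool now (5, 4, 4, 1)
  T_i: need (3, 1, 3, 1) fits (5, 4, 4, 1); releases (1, 0, 1, 3), pool now (6, 4, 5, 4)
  T_f: need (5, 1, 3, 0) fits (6, 4, 5, 4); releases (1, 0, 0, 0), pool now (7, 4, 5, 4)
  T_b: need (4, 3, 1, 2) fits (7, 4, 5, 4); releases (1, 1, 2, 0), pool now (8, 5, 7, 4)
  T_d: need (5, 3, 3, 2) fits (8, 5, 7, 4); releases (2, 1, 2, 1), pool now (10, 6, 9, 5)
  T_c: need (0, 1, 6, 3) fits (10, 6, 9, 5); releases (0, 0, 3, 1), pool now (10, 6, 12, 6)


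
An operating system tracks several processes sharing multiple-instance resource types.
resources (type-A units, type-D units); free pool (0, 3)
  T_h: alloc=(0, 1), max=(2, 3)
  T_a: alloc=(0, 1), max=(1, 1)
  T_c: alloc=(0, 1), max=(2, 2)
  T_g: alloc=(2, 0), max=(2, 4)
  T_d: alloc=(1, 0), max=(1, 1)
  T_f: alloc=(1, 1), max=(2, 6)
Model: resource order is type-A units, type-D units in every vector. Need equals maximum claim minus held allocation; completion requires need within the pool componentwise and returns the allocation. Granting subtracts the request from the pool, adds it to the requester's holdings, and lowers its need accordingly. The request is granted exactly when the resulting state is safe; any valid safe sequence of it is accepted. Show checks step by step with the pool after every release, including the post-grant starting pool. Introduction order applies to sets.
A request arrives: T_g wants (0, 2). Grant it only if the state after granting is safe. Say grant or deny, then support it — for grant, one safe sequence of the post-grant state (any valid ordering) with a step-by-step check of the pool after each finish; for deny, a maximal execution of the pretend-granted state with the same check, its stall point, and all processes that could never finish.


GRANT: granting preserves safety; a valid post-grant sequence is T_d, T_a, T_g, T_c, T_f, T_h.
Key observation: granting shrinks the pool to (0, 1), yet T_d still fits and the chain goes through.
Check on the post-grant state, step by step:
  pool = (0, 1)
  run T_d (needs (0, 1), free (0, 1)); after release of (1, 0) the pool is (1, 1)
  run T_a (needs (1, 0), free (1, 1)); after release of (0, 1) the pool is (1, 2)
  run T_g (needs (0, 2), free (1, 2)); after release of (2, 2) the pool is (3, 4)
  run T_c (needs (2, 1), free (3, 4)); after release of (0, 1) the pool is (3, 5)
  run T_f (needs (1, 5), free (3, 5)); after release of (1, 1) the pool is (4, 6)
  run T_h (needs (2, 2), free (4, 6)); after release of (0, 1) the pool is (4, 7)


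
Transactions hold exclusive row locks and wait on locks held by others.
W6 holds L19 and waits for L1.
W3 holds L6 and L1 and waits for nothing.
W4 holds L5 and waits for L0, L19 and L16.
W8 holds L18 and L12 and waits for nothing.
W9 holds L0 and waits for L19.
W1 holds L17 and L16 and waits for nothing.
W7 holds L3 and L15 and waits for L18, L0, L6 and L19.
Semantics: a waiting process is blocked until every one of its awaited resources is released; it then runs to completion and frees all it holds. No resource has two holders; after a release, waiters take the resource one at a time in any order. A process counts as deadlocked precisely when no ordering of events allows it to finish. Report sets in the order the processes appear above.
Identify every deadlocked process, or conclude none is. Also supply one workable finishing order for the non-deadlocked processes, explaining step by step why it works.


No process is deadlocked.
Key observation: the waits form no ring: some process can always run, and its releases unblock the others one by one.
One completion order for the rest: W1, W8, W3, W6, W9, W7, W4.
Walking it through:
  run W1 (it waits on nothing); releases L17 and L16
  run W8 (it waits on nothing); releases L18 and L12
  run W3 (it waits on nothing); releases L6 and L1
  run W6 (all its waits — L1 — are resolved); releases L19
  run W9 (all its waits — L19 — are resolved); releases L0
  run W7 (all its waits — L18, L0, L6 and L19 — are resolved); releases L3 and L15
  run W4 (all its waits — L0, L19 and L16 — are resolved); releases L5


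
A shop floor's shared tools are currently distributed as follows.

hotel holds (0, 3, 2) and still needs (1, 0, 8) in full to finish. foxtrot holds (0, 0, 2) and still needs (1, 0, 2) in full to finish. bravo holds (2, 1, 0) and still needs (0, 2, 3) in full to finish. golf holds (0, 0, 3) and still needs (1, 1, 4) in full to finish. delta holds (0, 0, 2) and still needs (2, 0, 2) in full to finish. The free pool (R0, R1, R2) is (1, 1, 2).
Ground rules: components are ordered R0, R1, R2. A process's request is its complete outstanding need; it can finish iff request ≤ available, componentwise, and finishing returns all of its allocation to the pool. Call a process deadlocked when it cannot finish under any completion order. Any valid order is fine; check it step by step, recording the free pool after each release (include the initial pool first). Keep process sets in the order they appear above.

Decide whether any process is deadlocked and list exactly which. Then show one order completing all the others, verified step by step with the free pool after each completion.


Deadlocked: hotel, bravo and delta.
Key observation: after foxtrot, golf the pool peaks at (1, 1, 7), and each blocked process is short somewhere: hotel on R2; bravo on R1; delta on R0.
The rest can finish in the order foxtrot, golf. Walking it through:
  pool = (1, 1, 2)
  foxtrot needs (1, 0, 2) <= (1, 1, 2) -> finishes; pool += (0, 0, 2) = (1, 1, 4)
  golf needs (1, 1, 4) <= (1, 1, 4) -> finishes; pool += (0, 0, 3) = (1, 1, 7)
None of the blocked processes ever fits:
  blocked: hotel wants (1, 0, 8), pool (1, 1, 7) — not enough R2
  blocked: bravo wants (0, 2, 3), pool (1, 1, 7) — not enough R1
  blocked: delta wants (2, 0, 2), pool (1, 1, 7) — not enough R0


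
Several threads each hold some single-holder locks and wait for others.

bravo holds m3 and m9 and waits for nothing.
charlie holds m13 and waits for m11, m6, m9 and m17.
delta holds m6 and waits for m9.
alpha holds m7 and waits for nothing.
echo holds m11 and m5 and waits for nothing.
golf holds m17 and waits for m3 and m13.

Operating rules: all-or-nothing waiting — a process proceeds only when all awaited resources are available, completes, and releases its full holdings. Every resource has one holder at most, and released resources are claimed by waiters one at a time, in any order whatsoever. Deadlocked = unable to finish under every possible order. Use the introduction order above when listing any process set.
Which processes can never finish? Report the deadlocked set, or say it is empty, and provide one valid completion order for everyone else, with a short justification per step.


Deadlocked set: charlie and golf.
Key observation: along charlie -> golf -> charlie, each member waits on what the next one holds — a deadlock; no other process is dragged down with it.
The rest can finish in the order bravo, delta, alpha, echo.
Verifying each step:
  bravo waits on nothing -> runs at once and releases m3 and m9
  delta: everything it awaited (m9) is free; runs, freeing m6
  alpha waits on nothing -> runs at once and releases m7
  echo waits on nothing -> runs at once and releases m11 and m5


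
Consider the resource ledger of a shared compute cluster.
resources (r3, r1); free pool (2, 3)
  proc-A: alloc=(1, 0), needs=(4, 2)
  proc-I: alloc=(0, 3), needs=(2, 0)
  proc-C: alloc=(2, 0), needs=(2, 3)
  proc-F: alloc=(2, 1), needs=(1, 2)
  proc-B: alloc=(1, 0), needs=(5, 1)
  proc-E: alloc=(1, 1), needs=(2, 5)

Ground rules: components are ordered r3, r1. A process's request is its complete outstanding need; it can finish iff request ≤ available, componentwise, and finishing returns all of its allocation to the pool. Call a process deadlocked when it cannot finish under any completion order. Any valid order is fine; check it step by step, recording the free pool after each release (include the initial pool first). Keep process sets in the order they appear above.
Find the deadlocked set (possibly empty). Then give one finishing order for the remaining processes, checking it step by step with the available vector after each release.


The deadlocked set is empty.
Key observation: no deadlock: proc-I fits now, and the freed resources carry the rest through.
A valid finishing order for the others: proc-I, proc-F, proc-E, proc-B, proc-C, proc-A. Check, step by step:
  pool = (2, 3)
  run proc-I (needs (2, 0), free (2, 3)); after release of (0, 3) the pool is (2, 6)
  run proc-F (needs (1, 2), free (2, 6)); after release of (2, 1) the pool is (4, 7)
  run proc-E (needs (2, 5), free (4, 7)); after release of (1, 1) the pool is (5, 8)
  run proc-B (needs (5, 1), free (5, 8)); after release of (1, 0) the pool is (6, 8)
  run proc-C (needs (2, 3), free (6, 8)); after release of (2, 0) the pool is (8, 8)
  run proc-A (needs (4, 2), free (8, 8)); after release of (1, 0) the pool is (9, 8)


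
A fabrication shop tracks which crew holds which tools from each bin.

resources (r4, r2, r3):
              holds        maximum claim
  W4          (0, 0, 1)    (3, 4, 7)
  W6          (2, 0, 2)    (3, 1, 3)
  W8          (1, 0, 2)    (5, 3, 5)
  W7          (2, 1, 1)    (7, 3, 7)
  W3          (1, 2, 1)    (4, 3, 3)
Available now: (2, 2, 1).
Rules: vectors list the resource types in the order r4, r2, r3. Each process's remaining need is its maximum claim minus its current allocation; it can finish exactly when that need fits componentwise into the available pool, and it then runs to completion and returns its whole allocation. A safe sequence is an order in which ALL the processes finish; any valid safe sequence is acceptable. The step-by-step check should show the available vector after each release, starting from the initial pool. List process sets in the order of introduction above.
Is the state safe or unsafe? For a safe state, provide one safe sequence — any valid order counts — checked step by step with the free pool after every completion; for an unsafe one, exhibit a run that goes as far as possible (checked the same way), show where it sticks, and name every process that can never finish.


SAFE. One safe sequence: W6, W3, W8, W7, W4.
Key observation: at W6 the run first touches a limit — (1, 1, 1) against (2, 2, 1), exact on a resource it actually requests.
Walking it through:
  pool = (2, 2, 1)
  W6 needs (1, 1, 1) <= (2, 2, 1) -> finishes; pool += (2, 0, 2) = (4, 2, 3)
  W3 needs (3, 1, 2) <= (4, 2, 3) -> finishes; pool += (1, 2, 1) = (5, 4, 4)
  W8 needs (4, 3, 3) <= (5, 4, 4) -> finishes; pool += (1, 0, 2) = (6, 4, 6)
  W7 needs (5, 2, 6) <= (6, 4, 6) -> finishes; pool += (2, 1, 1) = (8, 5, 7)
  W4 needs (3, 4, 6) <= (8, 5, 7) -> finishes; pool += (0, 0, 1) = (8, 5, 8)


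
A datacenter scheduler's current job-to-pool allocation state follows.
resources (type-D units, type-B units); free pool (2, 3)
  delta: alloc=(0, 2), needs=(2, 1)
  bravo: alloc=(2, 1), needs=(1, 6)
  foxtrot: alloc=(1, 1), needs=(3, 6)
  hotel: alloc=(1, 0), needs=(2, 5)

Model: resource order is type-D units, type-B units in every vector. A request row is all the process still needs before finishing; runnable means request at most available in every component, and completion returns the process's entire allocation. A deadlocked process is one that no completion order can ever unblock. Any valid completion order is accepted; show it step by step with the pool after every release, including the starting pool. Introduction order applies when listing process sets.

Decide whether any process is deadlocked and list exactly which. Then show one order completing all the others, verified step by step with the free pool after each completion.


Deadlocked: bravo and foxtrot.
Key observation: no order helps: past delta, hotel, the free pool tops out at (3, 5), below what each blocked process needs in type-B units.
A valid finishing order for the others: delta, hotel. Verifying each step:
  pool = (2, 3)
  run delta (needs (2, 1), free (2, 3)); after release of (0, 2) the pool is (2, 5)
  run hotel (needs (2, 5), free (2, 5)); after release of (1, 0) the pool is (3, 5)
The blocked processes can never fit:
  bravo still needs (1, 6) but only (3, 5) is free — short on type-B units
  foxtrot still needs (3, 6) but only (3, 5) is free — short on type-B units


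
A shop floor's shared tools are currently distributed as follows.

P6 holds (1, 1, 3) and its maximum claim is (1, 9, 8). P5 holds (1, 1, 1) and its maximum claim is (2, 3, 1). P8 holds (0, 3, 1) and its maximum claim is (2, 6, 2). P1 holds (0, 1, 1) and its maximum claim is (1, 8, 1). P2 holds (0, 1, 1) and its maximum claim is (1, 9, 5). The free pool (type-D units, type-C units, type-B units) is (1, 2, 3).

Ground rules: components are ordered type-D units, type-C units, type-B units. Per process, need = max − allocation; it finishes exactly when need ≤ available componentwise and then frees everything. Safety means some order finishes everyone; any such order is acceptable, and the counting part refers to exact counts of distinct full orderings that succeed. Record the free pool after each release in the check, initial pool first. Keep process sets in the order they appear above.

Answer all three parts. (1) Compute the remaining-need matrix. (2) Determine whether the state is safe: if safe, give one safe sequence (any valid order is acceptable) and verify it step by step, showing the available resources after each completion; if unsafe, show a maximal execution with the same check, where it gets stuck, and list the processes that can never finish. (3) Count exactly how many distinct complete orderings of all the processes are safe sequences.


(1) Need matrix, components ordered type-D units, type-C units, type-B units:
  P6: (0, 8, 5)
  P5: (1, 2, 0)
  P8: (2, 3, 1)
  P1: (1, 7, 0)
  P2: (1, 8, 4)
(2) UNSAFE — no complete ordering exists.
Key observation: P5, P8 can finish, but then (2, 6, 5) is all there is, and the blocked group's type-C units demands exceed it.
A maximal execution: P5, P8 — then nothing else fits. Walking it through:
  pool = (1, 2, 3)
  P5 needs (1, 2, 0) <= (1, 2, 3) -> finishes; pool += (1, 1, 1) = (2, 3, 4)
  P8 needs (2, 3, 1) <= (2, 3, 4) -> finishes; pool += (0, 3, 1) = (2, 6, 5)
  P6 cannot run: need (0, 8, 5) vs free (2, 6, 5) (insufficient type-C units)
  P1 cannot run: need (1, 7, 0) vs free (2, 6, 5) (insufficient type-C units)
  P2 cannot run: need (1, 8, 4) vs free (2, 6, 5) (insufficient type-C units)
Never able to finish: P6, P1 and P2.
(3) Exactly 0 of the possible complete orderings are safe sequences.
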